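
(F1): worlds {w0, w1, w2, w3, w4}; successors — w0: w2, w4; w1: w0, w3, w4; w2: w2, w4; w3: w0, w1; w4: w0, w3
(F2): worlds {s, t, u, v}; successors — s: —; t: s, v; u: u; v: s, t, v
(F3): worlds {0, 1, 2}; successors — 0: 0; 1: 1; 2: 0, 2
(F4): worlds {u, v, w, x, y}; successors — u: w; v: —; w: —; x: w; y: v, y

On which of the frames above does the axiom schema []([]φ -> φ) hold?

(F3)

Frame correspondent (Sahlqvist): forall x forall y (Rxy -> Ryy) — i.e. shift-reflexivity.
(F1): fails — Rw1w0 but not Rw0w0.
(F2): fails — Rvt but not Rtt.
(F3): satisfies the condition.
(F4): fails — Rxw but not Rww.
Valid on: (F3).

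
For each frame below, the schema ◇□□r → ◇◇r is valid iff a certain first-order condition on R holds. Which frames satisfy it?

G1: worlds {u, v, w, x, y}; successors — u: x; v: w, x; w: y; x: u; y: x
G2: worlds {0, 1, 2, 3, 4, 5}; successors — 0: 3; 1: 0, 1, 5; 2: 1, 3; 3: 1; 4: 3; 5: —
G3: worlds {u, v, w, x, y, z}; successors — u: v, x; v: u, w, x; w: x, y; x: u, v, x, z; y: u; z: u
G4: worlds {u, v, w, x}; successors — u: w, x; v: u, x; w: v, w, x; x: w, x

G3, G4

This is the axiom for a generalized confluence (Geach) condition; its first-order frame correspondent is ∀x ∀y (xRy → ∃w (yR²w ∧ xR²w)).
G1: fails — uRx but no t with xR²t and uR²t.
G2: fails — 1R5 but no w with 5R²w and 1R²w.
G3: condition met.
G4: condition met.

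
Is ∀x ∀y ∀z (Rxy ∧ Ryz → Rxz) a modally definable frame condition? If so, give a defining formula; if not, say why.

Definable; □q → □□q defines it

Yes: it is transitivity, defined by the 4 schema □q → □□q.
Suppose □q→□□q is valid. Take Rxy, Ryz and set V(q)={w : Rxw}. Then □q at x, so □□q at x, so □q at y, so q at z, i.e. Rxz.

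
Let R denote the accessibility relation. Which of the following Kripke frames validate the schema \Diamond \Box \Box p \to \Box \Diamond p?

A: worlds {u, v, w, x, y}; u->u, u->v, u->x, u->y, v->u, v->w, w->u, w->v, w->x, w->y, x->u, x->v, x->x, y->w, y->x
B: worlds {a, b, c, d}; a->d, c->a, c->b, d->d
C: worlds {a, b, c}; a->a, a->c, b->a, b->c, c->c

A, C

The schema corresponds to a generalized confluence (Geach) condition: \forall x \forall y \forall z ((xRy \wedge xRz) \to \exists w (y R^2 w \wedge zRw)).
A: ✓.
B: fails — cRa, cRb but no w with aR²w and bRw.
C: ✓.
Valid on: A, C.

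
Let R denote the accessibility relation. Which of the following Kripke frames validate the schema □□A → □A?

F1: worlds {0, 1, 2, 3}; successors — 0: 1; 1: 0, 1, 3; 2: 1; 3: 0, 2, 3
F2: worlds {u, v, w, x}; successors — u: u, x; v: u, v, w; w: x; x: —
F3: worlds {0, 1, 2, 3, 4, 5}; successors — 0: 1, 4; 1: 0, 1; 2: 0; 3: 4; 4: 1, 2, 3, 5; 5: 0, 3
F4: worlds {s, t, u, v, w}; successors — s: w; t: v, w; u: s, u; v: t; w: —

F1

Frame correspondent (Sahlqvist): ∀x ∀y (Rxy → ∃z (Rxz ∧ Rzy)) — i.e. density.
F1: condition met.
F2: fails — Rwx but no z with Rwz and Rzx.
F3: fails — R34 but no z with R3z and Rz4.
F4: fails — Rtv but no z with Rtz and Rzv.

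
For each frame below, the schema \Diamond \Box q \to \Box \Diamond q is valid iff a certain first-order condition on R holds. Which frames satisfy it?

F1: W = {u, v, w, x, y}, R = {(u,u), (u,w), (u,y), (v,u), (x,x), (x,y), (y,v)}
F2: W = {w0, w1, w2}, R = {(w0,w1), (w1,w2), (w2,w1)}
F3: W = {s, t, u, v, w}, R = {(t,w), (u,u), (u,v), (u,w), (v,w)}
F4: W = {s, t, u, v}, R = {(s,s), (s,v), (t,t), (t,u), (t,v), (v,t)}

F2

The schema corresponds to convergence: \forall x \forall y \forall z (Rxy \wedge Rxz \to \exists w (Ryw \wedge Rzw)).
F1: fails — Ruw and Ruw but w and w have no common successor.
F2: ✓.
F3: fails — Rtw and Rtw but w and w have no common successor.
F4: fails — Rsv and Rss but v and s have no common successor.
Valid on: F2.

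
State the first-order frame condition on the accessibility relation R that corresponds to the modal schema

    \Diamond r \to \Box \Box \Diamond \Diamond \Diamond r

\forall x \forall y \forall z ((xRy \wedge x R^2 z) \to \exists w (y = w \wedge z R^3 w))

This is a Sahlqvist (Geach-type) schema ◇^1□^0r → □^2◇^3r.
Minimal-valuation argument: fix x; take any y with xR^1y and any z with xR^2z. Set V(r) to the set of worlds R-reachable from y in exactly 0 steps. Then □^0r holds at y, so the antecedent holds at x; validity forces ◇^3r at z, giving a w with zR^3w and yR^0w.
First-order correspondent: \forall x \forall y \forall z ((xRy \wedge x R^2 z) \to \exists w (y = w \wedge z R^3 w)).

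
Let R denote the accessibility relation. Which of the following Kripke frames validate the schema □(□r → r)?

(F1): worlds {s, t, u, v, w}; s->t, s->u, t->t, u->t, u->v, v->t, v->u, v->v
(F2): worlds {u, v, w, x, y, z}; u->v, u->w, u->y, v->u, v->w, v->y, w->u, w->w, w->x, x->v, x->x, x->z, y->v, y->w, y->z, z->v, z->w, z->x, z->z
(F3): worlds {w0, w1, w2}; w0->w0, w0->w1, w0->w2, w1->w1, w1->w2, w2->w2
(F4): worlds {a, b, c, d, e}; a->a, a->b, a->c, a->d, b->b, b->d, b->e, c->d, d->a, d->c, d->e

(F3)

The schema corresponds to shift-reflexivity: ∀x ∀y (Rxy → Ryy).
(F1): fails — Rvu but not Ruu.
(F2): fails — Ruv but not Rvv.
(F3): condition met.
(F4): fails — Rde but not Ree.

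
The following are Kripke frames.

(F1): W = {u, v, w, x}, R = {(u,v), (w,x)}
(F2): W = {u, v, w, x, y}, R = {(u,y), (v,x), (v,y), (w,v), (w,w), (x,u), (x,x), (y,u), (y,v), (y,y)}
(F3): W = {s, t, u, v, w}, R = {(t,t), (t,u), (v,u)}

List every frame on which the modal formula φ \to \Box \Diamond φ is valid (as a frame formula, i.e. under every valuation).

none

The schema corresponds to symmetry: \forall x \forall y (Rxy \to Ryx).
(F1): fails — Ruv but not Rvu.
(F2): fails — Rvx but not Rxv.
(F3): fails — Rtu but not Rut.
Valid on no frame.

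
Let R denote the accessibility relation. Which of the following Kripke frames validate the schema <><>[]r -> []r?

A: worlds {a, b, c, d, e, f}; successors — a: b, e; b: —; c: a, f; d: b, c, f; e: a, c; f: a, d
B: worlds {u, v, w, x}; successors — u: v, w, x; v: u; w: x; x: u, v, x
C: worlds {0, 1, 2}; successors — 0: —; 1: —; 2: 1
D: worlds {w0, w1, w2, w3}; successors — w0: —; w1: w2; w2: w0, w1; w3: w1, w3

This is the axiom for a generalized confluence (Geach) condition; its first-order frame correspondent is forall x forall y forall z ((x R^2 y & xRz) -> exists w (yRw & z = w)).
A: fails — aR²c, aRb but no w with cRw and b=w.
B: fails — uR²v, uRv but no t with vRt and v=t.
C: condition met.
D: fails — w1R²w0, w1Rw2 but no w with w0Rw and w2=w.

C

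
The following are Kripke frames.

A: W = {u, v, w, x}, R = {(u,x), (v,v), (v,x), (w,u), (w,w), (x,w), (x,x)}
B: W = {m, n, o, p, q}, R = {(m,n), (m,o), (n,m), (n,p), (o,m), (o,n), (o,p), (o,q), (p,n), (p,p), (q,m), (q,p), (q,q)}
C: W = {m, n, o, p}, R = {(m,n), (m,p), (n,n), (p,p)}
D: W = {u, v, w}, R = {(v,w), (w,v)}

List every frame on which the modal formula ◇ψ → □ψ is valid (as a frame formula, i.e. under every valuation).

D

The schema corresponds to partial functionality: ∀x ∀y ∀z (Rxy ∧ Rxz → y = z).
A: fails — v sees both v and x.
B: fails — m sees both n and o.
C: fails — m sees both n and p.
D: holds.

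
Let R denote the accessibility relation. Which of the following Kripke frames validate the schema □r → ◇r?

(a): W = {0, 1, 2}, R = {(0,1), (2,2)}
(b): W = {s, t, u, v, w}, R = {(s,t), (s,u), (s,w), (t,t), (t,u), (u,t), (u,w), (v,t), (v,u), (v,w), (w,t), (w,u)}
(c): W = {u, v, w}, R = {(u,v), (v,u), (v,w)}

This is the axiom for seriality; its first-order frame correspondent is ∀x ∃y Rxy.
(a): fails — world 1 has no successor.
(b): satisfies the condition.
(c): fails — world w has no successor.
Valid on: (b).

(b)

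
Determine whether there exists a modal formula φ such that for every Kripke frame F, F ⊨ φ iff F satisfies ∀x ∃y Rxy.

The condition is seriality. A defining modal formula is □q → ◇q.
Suppose □q→◇q is valid. At any x set V(q)=W. Then □q at x, so ◇q at x, so x has a successor.

Yes, by □q → ◇q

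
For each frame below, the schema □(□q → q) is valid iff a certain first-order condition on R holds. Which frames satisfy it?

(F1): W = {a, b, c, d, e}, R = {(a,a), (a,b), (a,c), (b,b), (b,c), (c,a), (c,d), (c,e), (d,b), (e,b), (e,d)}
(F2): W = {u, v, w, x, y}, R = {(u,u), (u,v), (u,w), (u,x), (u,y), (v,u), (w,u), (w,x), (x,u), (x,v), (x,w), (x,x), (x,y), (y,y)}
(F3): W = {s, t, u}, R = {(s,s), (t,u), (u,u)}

(F3)

Frame correspondent (Sahlqvist): ∀x ∀y (Rxy → Ryy) — i.e. shift-reflexivity.
(F1): fails — Rbc but not Rcc.
(F2): fails — Ruv but not Rvv.
(F3): holds.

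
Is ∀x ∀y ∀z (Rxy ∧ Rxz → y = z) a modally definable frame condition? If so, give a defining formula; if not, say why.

Yes — defined by ◇p → □p

This is a Sahlqvist condition; the CD axiom ◇p → □p defines it.
Suppose ◇p→□p is valid. Take Rxy, Rxz and set V(p)={y}. Then ◇p at x, so □p at x, so p at z, i.e. z=y.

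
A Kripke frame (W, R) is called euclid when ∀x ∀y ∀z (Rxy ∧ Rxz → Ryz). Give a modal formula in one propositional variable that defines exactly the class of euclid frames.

The condition is the Euclidean property. The 5 schema ◇ψ → □◇ψ defines it.
Suppose ◇ψ→□◇ψ is valid. Take Rxy, Rxz and set V(ψ)={y}. Then ◇ψ at x, so □◇ψ at x, so ◇ψ at z, so some w with Rzw has ψ; w=y, i.e. Rzy. By symmetry of the argument, Ryz.

◇ψ → □◇ψ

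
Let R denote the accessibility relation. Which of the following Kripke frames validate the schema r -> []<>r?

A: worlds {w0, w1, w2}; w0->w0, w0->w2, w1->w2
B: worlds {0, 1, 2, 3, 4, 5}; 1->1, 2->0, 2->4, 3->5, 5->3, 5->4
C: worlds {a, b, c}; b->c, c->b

C

Frame correspondent (Sahlqvist): forall x forall y (Rxy -> Ryx) — i.e. symmetry.
A: fails — Rw1w2 but not Rw2w1.
B: fails — R20 but not R02.
C: condition met.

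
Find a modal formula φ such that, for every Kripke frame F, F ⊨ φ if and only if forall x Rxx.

The condition is reflexivity. The T schema □r → r defines it.

□r → r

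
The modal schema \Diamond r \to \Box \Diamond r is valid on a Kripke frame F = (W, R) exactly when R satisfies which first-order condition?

Suppose ◇r→□◇r is valid. Take Rxy, Rxz and set V(r)={y}. Then ◇r at x, so □◇r at x, so ◇r at z, so some w with Rzw has r; w=y, i.e. Rzy. By symmetry of the argument, Ryz.

the Euclidean property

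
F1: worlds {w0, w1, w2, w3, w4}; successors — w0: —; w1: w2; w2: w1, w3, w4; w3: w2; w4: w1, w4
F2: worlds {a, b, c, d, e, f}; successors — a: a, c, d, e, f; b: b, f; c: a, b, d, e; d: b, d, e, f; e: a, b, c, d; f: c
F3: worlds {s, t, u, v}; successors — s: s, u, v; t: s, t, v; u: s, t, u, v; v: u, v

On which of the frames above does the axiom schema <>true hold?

Frame correspondent (Sahlqvist): forall x exists y Rxy — i.e. seriality.
F1: fails — world w0 has no successor.
F2: satisfies the condition.
F3: satisfies the condition.
Valid on: F2, F3.

F2, F3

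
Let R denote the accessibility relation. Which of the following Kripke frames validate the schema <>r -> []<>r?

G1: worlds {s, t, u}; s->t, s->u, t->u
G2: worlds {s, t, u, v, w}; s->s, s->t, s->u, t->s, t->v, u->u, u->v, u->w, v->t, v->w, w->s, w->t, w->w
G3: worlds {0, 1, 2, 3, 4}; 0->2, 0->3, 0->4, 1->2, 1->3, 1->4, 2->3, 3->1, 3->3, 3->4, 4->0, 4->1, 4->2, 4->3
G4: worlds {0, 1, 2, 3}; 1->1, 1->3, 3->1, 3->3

G4

The schema corresponds to the Euclidean property: forall x forall y forall z (Rxy & Rxz -> Ryz).
G1: fails — Rsu and Rsu but not Ruu.
G2: fails — Rsu and Rss but not Rus.
G3: fails — R02 and R02 but not R22.
G4: ✓.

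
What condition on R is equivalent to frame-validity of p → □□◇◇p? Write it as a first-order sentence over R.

This is a Sahlqvist (Geach-type) schema ◇^0□^0p → □^2◇^2p.
First-order correspondent: ∀x ∀z (xR²z → ∃w (x = w ∧ zR²w)).

∀x ∀z (xR²z → ∃w (x = w ∧ zR²w))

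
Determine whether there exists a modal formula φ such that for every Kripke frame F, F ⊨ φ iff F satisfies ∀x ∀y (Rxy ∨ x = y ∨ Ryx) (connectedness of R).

If a class were modally definable it would be closed under disjoint unions (Goldblatt–Thomason).
Take 3 disjoint single-world reflexive frames: each is trivially connected, but their disjoint union has 3 worlds with no edge between distinct components, so it is not connected.
So no modal formula (or set of formulas) defines exactly the connected frames.

Not modally definable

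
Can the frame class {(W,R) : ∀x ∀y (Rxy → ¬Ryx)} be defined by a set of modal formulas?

If a class were modally definable it would be closed under surjective bounded morphisms (Goldblatt–Thomason).
The 3-cycle (worlds a,b,c with a→b→c→a) is asymmetric. Mapping every world to a single reflexive point • is a surjective bounded morphism, and the reflexive point is not asymmetric (R•• but asymmetry requires ¬R••).
So the class is not modally definable.

No — not modally definable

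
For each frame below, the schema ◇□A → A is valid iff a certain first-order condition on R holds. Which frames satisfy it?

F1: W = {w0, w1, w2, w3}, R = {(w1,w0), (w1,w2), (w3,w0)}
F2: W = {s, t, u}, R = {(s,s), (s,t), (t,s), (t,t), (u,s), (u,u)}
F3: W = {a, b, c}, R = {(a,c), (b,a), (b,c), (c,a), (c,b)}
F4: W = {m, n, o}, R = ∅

F4

Frame correspondent (Sahlqvist): ∀x ∀y (Rxy → Ryx) — i.e. symmetry.
F1: fails — Rw1w2 but not Rw2w1.
F2: fails — Rus but not Rsu.
F3: fails — Rba but not Rab.
F4: holds.
Valid on: F4.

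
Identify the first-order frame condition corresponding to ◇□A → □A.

Replacing A by ¬A and contraposing gives the equivalent schema ◇A → □◇A.
Suppose ◇A→□◇A is valid. Take Rxy, Rxz and set V(A)={y}. Then ◇A at x, so □◇A at x, so ◇A at z, so some w with Rzw has A; w=y, i.e. Rzy. By symmetry of the argument, Ryz.

the Euclidean property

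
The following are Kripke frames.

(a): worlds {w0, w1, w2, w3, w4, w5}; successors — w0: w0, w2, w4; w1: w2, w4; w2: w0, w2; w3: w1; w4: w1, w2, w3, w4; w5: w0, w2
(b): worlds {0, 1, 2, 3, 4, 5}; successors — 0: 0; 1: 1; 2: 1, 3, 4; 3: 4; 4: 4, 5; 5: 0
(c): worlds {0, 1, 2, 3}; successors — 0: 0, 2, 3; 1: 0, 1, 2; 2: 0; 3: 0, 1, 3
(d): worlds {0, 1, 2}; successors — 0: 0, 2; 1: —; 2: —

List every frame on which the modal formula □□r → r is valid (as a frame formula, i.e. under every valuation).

(c)

The schema corresponds to a generalized confluence (Geach) condition: ∀x ∃w (xR²w ∧ x = w).
(a): fails — at w3 but no w with w3R²w and w3=w.
(b): fails — at 2 but no w with 2R²w and 2=w.
(c): holds.
(d): fails — at 1 but no w with 1R²w and 1=w.
Valid on: (c).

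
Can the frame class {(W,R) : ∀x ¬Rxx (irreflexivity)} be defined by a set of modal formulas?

If a class were modally definable it would be closed under surjective bounded morphisms (Goldblatt–Thomason).
The 2-cycle (worlds s,t with s→t→s) is irreflexive, and the map sending every world to a single reflexive point • is a surjective bounded morphism (forth: every edge maps to (•,•); back: every world has a successor). So any modal formula valid on the 2-cycle is also valid on the reflexive point, which is not irreflexive.
So the class is not modally definable.

No — not modally definable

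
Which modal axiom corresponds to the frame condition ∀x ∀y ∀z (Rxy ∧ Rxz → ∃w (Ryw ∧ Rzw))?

◇□p → □◇p

This is convergence; the standard corresponding axiom is .2: ◇□p → □◇p.
Suppose ◇□p→□◇p is valid. Take Rxy, Rxz and set V(p)={w : Ryw}. Then □p at y so ◇□p at x, so □◇p at x, so ◇p at z, giving w with Rzw and Ryw.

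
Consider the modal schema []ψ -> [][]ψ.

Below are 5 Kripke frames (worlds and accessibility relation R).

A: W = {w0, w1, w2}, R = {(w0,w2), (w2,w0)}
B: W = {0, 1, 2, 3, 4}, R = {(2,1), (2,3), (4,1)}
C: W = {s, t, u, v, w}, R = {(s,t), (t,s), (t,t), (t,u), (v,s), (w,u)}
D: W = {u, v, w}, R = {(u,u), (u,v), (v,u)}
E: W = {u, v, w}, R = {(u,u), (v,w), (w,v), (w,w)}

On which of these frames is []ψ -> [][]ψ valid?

The schema corresponds to transitivity: forall x forall y forall z (Rxy & Ryz -> Rxz).
A: fails — Rw0w2 and Rw2w0 but not Rw0w0.
B: ✓.
C: fails — Rvs and Rst but not Rvt.
D: fails — Rvu and Ruv but not Rvv.
E: fails — Rvw and Rwv but not Rvv.
Valid on: B.

B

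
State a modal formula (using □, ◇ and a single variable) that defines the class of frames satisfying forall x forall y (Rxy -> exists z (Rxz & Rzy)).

□□q → □q

A defining formula is □□q → □q (the C4 axiom).
Suppose □□q→□q is valid. Take Rxy and set V(q)={w : xR²w}. Then □□q at x, so □q at x, so q at y, i.e. ∃z(Rxz∧Rzy).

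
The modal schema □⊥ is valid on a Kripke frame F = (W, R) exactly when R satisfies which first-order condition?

Emptiness of R

□⊥ is valid iff no world has any successor (otherwise □⊥ fails at any world with one).
The converse is a direct semantic check.
Frame condition: ∀x ∀y ¬Rxy.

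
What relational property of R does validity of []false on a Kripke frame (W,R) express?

emptiness of R: forall x forall y ~Rxy

□⊥ is valid iff no world has any successor (otherwise □⊥ fails at any world with one).
The converse is a direct semantic check.
Frame condition: forall x forall y ~Rxy.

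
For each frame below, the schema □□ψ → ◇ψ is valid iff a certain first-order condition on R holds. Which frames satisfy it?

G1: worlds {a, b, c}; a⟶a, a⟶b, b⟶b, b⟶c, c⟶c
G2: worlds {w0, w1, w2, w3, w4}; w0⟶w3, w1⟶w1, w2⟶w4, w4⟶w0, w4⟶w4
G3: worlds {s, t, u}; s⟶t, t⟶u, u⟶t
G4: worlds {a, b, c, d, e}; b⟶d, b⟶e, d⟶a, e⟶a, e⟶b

G1

The schema corresponds to a generalized confluence (Geach) condition: ∀x ∃w (xR²w ∧ xRw).
G1: condition met.
G2: fails — at w0 but no w with w0R²w and w0Rw.
G3: fails — at s but no w with sR²w and sRw.
G4: fails — at a but no w with aR²w and aRw.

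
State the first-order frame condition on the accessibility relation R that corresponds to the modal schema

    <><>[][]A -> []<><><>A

forall x forall y forall z ((x R^2 y & xRz) -> exists w (y R^2 w & z R^3 w))

This is a Sahlqvist (Geach-type) schema ◇^2□^2A → □^1◇^3A.
Minimal-valuation argument: fix x; take any y with xR^2y and any z with xR^1z. Set V(A) to the set of worlds R-reachable from y in exactly 2 steps. Then □^2A holds at y, so the antecedent holds at x; validity forces ◇^3A at z, giving a w with zR^3w and yR^2w.
First-order correspondent: forall x forall y forall z ((x R^2 y & xRz) -> exists w (y R^2 w & z R^3 w)).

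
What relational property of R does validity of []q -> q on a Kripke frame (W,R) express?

This is the T axiom.
Its frame correspondent is reflexivity — forall x Rxx.

Reflexivity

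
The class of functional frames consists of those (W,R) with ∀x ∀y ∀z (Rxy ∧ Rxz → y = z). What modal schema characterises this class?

◇q → □q

The condition is partial functionality. The CD schema ◇q → □q defines it.
Suppose ◇q→□q is valid. Take Rxy, Rxz and set V(q)={y}. Then ◇q at x, so □q at x, so q at z, i.e. z=y.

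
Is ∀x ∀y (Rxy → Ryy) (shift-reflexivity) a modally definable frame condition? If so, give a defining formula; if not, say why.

Definable; □(□q → q) defines it

This is a Sahlqvist condition; the T□ axiom □(□q → q) defines it.
Suppose □(□q→q) is valid. Take Rxy and set V(q)={w : Ryw}. Then at y, □q holds; since □(□q→q) at x, □q→q at y, so q at y, i.e. Ryy.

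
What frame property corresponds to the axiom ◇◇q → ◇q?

transitivity

This schema is equivalent to the 4 axiom □q → □□q.
Its frame correspondent is transitivity — ∀x ∀y ∀z (Rxy ∧ Ryz → Rxz).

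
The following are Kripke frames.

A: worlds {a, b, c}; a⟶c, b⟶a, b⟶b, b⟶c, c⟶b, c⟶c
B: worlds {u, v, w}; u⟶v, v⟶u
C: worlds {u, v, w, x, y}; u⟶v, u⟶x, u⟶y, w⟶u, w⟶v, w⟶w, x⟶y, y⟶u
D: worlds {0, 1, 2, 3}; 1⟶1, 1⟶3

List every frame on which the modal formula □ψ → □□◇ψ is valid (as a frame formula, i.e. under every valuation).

This is the axiom for a generalized confluence (Geach) condition; its first-order frame correspondent is ∀x ∀z (xR²z → ∃w (xRw ∧ zRw)).
A: satisfies the condition.
B: satisfies the condition.
C: fails — uR²y but no t with uRt and yRt.
D: fails — 1R²3 but no w with 1Rw and 3Rw.
Valid on: A, B.

A, B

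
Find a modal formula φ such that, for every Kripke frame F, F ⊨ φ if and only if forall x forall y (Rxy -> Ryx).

A defining formula is ψ → □◇ψ (the B axiom).
Suppose ψ→□◇ψ is valid. Take Rxy and set V(ψ)={x}. Then ψ at x, so □◇ψ at x, so ◇ψ at y, so some z with Ryz has ψ; z=x, i.e. Ryx.

ψ → □◇ψ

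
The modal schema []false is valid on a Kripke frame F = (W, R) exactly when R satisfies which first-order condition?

emptiness of R

□⊥ is valid iff no world has any successor (otherwise □⊥ fails at any world with one).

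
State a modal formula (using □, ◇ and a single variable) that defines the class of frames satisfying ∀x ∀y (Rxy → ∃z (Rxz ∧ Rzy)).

□□p → □p

This is density; the standard corresponding axiom is C4: □□p → □p.
Suppose □□p→□p is valid. Take Rxy and set V(p)={w : xR²w}. Then □□p at x, so □p at x, so p at y, i.e. ∃z(Rxz∧Rzy).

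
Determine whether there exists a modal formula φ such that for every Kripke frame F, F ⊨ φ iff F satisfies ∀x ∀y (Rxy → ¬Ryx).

Modal frame validity is preserved under surjective bounded morphisms.
The 3-cycle (worlds w0,w1,w2 with w0→w1→w2→w0) is asymmetric. Mapping every world to a single reflexive point • is a surjective bounded morphism, and the reflexive point is not asymmetric (R•• but asymmetry requires ¬R••).
So the class is not modally definable.

Not definable by any modal formula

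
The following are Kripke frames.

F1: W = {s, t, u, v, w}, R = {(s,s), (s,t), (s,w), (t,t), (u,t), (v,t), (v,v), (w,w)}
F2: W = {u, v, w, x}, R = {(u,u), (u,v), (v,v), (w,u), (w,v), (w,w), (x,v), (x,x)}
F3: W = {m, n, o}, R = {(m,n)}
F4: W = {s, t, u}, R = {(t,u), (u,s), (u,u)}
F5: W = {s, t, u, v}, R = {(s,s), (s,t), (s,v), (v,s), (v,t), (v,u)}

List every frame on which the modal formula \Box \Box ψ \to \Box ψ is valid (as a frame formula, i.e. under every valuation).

F1, F2, F4

Frame correspondent (Sahlqvist): \forall x \forall y (Rxy \to \exists z (Rxz \wedge Rzy)) — i.e. density.
F1: ✓.
F2: ✓.
F3: fails — Rmn but no z with Rmz and Rzn.
F4: ✓.
F5: fails — Rvu but no z with Rvz and Rzu.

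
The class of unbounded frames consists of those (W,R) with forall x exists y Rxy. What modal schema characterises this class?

□p → ◇p

The condition is seriality. The D schema □p → ◇p defines it.
Suppose □p→◇p is valid. At any x set V(p)=W. Then □p at x, so ◇p at x, so x has a successor.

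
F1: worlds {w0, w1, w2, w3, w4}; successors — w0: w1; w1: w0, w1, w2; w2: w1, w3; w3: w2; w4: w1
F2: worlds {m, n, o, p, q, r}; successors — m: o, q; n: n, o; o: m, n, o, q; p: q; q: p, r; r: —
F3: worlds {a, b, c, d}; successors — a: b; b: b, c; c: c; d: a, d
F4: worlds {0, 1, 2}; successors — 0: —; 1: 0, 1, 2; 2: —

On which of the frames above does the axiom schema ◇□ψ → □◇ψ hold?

F1

Frame correspondent (Sahlqvist): ∀x ∀y ∀z (Rxy ∧ Rxz → ∃w (Ryw ∧ Rzw)) — i.e. convergence.
F1: condition met.
F2: fails — Rmo and Rmq but o and q have no common successor.
F3: fails — Rdd and Rda but d and a have no common successor.
F4: fails — R12 and R12 but 2 and 2 have no common successor.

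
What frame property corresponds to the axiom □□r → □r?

density

This schema is the C4 axiom.
Its frame correspondent is density — ∀x ∀y (Rxy → ∃z (Rxz ∧ Rzy)).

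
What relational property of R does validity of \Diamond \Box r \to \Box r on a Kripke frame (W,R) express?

Equivalently (dual form): ◇r → □◇r.
Suppose ◇r→□◇r is valid. Take Rxy, Rxz and set V(r)={y}. Then ◇r at x, so □◇r at x, so ◇r at z, so some w with Rzw has r; w=y, i.e. Rzy. By symmetry of the argument, Ryz.

the Euclidean property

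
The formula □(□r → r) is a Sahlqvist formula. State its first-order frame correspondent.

Suppose □(□r→r) is valid. Take Rxy and set V(r)={w : Ryw}. Then at y, □r holds; since □(□r→r) at x, □r→r at y, so r at y, i.e. Ryy.
Conversely, on a frame with shift-reflexivity the schema holds at every world under every valuation.
So the correspondent is shift-reflexivity.

shift-reflexivity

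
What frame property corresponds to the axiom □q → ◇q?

Suppose □q→◇q is valid. At any x set V(q)=W. Then □q at x, so ◇q at x, so x has a successor.

Seriality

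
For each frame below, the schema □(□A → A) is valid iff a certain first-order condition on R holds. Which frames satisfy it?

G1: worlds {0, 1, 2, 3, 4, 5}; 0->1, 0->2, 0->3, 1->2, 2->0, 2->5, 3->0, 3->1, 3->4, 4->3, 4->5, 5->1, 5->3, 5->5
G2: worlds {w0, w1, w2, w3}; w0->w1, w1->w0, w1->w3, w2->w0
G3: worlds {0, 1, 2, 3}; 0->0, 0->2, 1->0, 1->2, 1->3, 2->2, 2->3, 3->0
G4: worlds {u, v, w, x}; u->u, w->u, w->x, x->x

G4

Frame correspondent (Sahlqvist): ∀x ∀y (Rxy → Ryy) — i.e. shift-reflexivity.
G1: fails — R34 but not R44.
G2: fails — Rw0w1 but not Rw1w1.
G3: fails — R23 but not R33.
G4: satisfies the condition.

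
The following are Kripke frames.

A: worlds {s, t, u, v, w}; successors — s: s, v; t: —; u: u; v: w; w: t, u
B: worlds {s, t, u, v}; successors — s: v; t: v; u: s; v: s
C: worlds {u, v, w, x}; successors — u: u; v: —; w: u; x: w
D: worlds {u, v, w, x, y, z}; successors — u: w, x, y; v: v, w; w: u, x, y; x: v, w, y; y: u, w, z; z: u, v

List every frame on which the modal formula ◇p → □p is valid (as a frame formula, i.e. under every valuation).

This is the axiom for partial functionality; its first-order frame correspondent is ∀x ∀y ∀z (Rxy ∧ Rxz → y = z).
A: fails — s sees both s and v.
B: condition met.
C: condition met.
D: fails — u sees both w and x.
Valid on: B, C.

B, C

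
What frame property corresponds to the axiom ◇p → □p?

Suppose ◇p→□p is valid. Take Rxy, Rxz and set V(p)={y}. Then ◇p at x, so □p at x, so p at z, i.e. z=y.
The converse is a direct semantic check.
So the correspondent is partial functionality.

partial functionality: ∀x ∀y ∀z (Rxy ∧ Rxz → y = z)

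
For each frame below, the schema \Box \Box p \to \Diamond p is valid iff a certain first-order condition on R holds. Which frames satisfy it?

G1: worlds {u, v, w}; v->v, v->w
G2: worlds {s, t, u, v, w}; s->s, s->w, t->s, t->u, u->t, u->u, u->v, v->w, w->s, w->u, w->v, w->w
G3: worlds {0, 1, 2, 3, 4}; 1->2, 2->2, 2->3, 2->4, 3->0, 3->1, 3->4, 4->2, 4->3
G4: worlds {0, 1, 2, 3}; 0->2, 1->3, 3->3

The schema corresponds to a generalized confluence (Geach) condition: \forall x \exists w (x R^2 w \wedge xRw).
G1: fails — at u but no t with uR²t and uRt.
G2: ✓.
G3: fails — at 0 but no w with 0R²w and 0Rw.
G4: fails — at 0 but no w with 0R²w and 0Rw.

G2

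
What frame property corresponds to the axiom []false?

emptiness of R: forall x forall y ~Rxy

This is the Ver axiom.
Its frame correspondent is emptiness of R — forall x forall y ~Rxy.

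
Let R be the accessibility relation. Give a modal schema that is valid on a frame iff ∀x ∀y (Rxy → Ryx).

The condition is symmetry. The B schema ψ → □◇ψ defines it.
Suppose ψ→□◇ψ is valid. Take Rxy and set V(ψ)={x}. Then ψ at x, so □◇ψ at x, so ◇ψ at y, so some z with Ryz has ψ; z=x, i.e. Ryx.

ψ → □◇ψ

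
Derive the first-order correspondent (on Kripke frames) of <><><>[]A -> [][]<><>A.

forall x forall y forall z ((x R^3 y & x R^2 z) -> exists w (yRw & z R^2 w))

This is a Sahlqvist (Geach-type) schema ◇^3□^1A → □^2◇^2A.
First-order correspondent: forall x forall y forall z ((x R^3 y & x R^2 z) -> exists w (yRw & z R^2 w)).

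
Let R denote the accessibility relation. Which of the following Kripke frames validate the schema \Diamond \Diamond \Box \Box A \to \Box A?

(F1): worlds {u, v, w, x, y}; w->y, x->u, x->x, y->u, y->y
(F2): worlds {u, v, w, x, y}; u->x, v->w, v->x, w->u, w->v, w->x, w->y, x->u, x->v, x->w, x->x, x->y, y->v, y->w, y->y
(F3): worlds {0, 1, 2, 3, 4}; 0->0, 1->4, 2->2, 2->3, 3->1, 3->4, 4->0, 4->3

(F2)

Frame correspondent (Sahlqvist): \forall x \forall y \forall z ((x R^2 y \wedge xRz) \to \exists w (y R^2 w \wedge z = w)) — i.e. a generalized confluence (Geach) condition.
(F1): fails — wR²u, wRy but no t with uR²t and y=t.
(F2): condition met.
(F3): fails — 1R²0, 1R4 but no w with 0R²w and 4=w.
Valid on: (F2).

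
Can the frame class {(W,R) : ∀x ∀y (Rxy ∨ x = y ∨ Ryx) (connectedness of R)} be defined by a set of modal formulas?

If a class were modally definable it would be closed under disjoint unions (Goldblatt–Thomason).
Take 3 disjoint single-world reflexive frames: each is trivially connected, but their disjoint union has 3 worlds with no edge between distinct components, so it is not connected.
Hence connectedness of R is not modally definable.

Not modally definable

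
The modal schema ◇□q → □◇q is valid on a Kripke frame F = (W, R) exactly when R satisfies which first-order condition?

convergence: ∀x ∀y ∀z (Rxy ∧ Rxz → ∃w (Ryw ∧ Rzw))

Suppose ◇□q→□◇q is valid. Take Rxy, Rxz and set V(q)={w : Ryw}. Then □q at y so ◇□q at x, so □◇q at x, so ◇q at z, giving w with Rzw and Ryw.
Conversely, any frame satisfying ∀x ∀y ∀z (Rxy ∧ Rxz → ∃w (Ryw ∧ Rzw)) validates the schema.
So the correspondent is convergence.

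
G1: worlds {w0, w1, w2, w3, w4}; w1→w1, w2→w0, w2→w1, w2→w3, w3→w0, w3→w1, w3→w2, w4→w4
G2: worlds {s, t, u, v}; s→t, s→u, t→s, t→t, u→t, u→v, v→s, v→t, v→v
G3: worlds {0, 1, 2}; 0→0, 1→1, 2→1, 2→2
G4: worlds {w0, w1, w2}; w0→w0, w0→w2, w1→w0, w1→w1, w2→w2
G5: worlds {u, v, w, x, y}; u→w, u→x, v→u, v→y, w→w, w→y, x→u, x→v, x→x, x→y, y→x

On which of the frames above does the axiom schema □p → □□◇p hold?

G2, G3

Frame correspondent (Sahlqvist): ∀x ∀z (xR²z → ∃w (xRw ∧ zRw)) — i.e. a generalized confluence (Geach) condition.
G1: fails — w2R²w0 but no w with w2Rw and w0Rw.
G2: condition met.
G3: condition met.
G4: fails — w1R²w2 but no w with w1Rw and w2Rw.
G5: fails — uR²v but no t with uRt and vRt.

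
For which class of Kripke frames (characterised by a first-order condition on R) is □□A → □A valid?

This is the C4 axiom.
Its frame correspondent is density — ∀x ∀y (Rxy → ∃z (Rxz ∧ Rzy)).

Density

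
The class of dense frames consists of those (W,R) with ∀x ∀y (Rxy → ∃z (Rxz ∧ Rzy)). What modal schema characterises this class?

□□p → □p

A defining formula is □□p → □p (the C4 axiom).
Suppose □□p→□p is valid. Take Rxy and set V(p)={w : xR²w}. Then □□p at x, so □p at x, so p at y, i.e. ∃z(Rxz∧Rzy).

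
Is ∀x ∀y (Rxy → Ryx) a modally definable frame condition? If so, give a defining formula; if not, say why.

Yes — defined by q → □◇q

This is a Sahlqvist condition; the B axiom q → □◇q defines it.
Suppose q→□◇q is valid. Take Rxy and set V(q)={x}. Then q at x, so □◇q at x, so ◇q at y, so some z with Ryz has q; z=x, i.e. Ryx.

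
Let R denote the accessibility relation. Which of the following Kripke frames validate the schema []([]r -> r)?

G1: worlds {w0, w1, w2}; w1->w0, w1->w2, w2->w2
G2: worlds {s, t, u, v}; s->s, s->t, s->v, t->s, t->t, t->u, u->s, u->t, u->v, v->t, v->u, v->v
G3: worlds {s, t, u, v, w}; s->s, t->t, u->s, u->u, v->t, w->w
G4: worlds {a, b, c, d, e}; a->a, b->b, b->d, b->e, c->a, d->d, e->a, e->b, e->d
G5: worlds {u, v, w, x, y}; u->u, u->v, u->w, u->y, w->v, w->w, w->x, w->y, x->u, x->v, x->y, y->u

The schema corresponds to shift-reflexivity: forall x forall y (Rxy -> Ryy).
G1: fails — Rw1w0 but not Rw0w0.
G2: fails — Rvu but not Ruu.
G3: ✓.
G4: fails — Rbe but not Ree.
G5: fails — Ruv but not Rvv.

G3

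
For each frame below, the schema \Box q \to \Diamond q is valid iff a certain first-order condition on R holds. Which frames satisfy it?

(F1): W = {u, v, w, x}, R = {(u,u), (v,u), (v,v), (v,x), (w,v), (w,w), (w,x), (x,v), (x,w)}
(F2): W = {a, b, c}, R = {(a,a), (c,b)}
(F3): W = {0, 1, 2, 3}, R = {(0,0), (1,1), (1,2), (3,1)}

(F1)

This is the axiom for seriality; its first-order frame correspondent is \forall x \exists y Rxy.
(F1): ✓.
(F2): fails — world b has no successor.
(F3): fails — world 2 has no successor.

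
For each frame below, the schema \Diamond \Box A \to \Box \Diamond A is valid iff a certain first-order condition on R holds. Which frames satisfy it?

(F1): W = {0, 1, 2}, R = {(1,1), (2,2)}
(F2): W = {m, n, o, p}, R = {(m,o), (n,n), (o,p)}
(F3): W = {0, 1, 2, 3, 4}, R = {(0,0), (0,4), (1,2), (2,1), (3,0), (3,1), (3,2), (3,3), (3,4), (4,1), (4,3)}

This is the axiom for convergence; its first-order frame correspondent is \forall x \forall y \forall z (Rxy \wedge Rxz \to \exists w (Ryw \wedge Rzw)).
(F1): condition met.
(F2): fails — Rop and Rop but p and p have no common successor.
(F3): fails — R00 and R04 but 0 and 4 have no common successor.
Valid on: (F1).

(F1)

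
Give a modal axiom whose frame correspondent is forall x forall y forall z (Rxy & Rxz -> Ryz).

◇ψ → □◇ψ

This is the Euclidean property; the standard corresponding axiom is 5: ◇ψ → □◇ψ.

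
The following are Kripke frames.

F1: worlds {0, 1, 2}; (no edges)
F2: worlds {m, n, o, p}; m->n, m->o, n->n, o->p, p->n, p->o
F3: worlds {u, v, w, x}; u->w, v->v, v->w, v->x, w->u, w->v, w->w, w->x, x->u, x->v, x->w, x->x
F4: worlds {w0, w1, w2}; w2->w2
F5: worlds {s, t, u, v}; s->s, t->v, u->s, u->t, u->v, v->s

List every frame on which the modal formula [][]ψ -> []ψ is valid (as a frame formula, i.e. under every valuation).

The schema corresponds to density: forall x forall y (Rxy -> exists z (Rxz & Rzy)).
F1: ✓.
F2: fails — Rop but no z with Roz and Rzp.
F3: ✓.
F4: ✓.
F5: fails — Rtv but no z with Rtz and Rzv.
Valid on: F1, F3, F4.

F1, F3, F4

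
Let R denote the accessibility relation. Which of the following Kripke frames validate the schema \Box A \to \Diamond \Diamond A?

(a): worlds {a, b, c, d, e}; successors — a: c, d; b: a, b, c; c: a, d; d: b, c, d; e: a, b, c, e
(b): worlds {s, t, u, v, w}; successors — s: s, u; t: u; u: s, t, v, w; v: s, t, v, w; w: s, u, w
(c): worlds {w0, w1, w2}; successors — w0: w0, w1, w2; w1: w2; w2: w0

This is the axiom for a generalized confluence (Geach) condition; its first-order frame correspondent is \forall x \exists w (xRw \wedge x R^2 w).
(a): satisfies the condition.
(b): fails — at t but no w* with tRw* and tR²w*.
(c): fails — at w1 but no w with w1Rw and w1R²w.

(a)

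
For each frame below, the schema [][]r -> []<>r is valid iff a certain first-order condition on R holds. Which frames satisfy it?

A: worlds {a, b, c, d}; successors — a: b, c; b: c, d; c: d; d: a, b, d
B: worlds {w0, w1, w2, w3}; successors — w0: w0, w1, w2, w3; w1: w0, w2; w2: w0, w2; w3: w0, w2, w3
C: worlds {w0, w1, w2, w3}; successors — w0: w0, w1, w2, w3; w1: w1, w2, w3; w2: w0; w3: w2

Frame correspondent (Sahlqvist): forall x forall z (xRz -> exists w (x R^2 w & zRw)) — i.e. a generalized confluence (Geach) condition.
A: holds.
B: holds.
C: holds.

A, B, C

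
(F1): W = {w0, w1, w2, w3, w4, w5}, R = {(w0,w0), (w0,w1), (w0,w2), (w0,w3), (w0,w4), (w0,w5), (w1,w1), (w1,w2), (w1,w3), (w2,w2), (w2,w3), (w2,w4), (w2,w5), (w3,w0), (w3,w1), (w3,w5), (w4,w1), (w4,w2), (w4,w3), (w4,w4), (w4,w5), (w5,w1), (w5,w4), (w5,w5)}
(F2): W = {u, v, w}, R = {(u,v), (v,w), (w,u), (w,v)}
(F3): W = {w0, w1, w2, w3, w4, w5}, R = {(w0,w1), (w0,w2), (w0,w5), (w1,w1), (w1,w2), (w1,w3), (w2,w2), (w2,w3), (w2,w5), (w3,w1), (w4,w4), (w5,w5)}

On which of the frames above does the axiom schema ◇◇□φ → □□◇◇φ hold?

The schema corresponds to a generalized confluence (Geach) condition: ∀x ∀y ∀z ((xR²y ∧ xR²z) → ∃w (yRw ∧ zR²w)).
(F1): ✓.
(F2): fails — vR²u, vR²u but no t with uRt and uR²t.
(F3): fails — w0R²w1, w0R²w5 but no w with w1Rw and w5R²w.

(F1)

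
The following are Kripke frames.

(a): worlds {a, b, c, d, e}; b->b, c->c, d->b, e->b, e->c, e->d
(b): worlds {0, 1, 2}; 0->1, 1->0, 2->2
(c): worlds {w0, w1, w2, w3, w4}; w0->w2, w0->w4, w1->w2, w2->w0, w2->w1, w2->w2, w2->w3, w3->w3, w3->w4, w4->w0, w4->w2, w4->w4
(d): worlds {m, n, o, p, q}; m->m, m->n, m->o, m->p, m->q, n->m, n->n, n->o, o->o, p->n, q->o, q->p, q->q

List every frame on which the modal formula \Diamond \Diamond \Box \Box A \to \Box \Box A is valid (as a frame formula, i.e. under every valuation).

Frame correspondent (Sahlqvist): \forall x \forall y \forall z ((x R^2 y \wedge x R^2 z) \to \exists w (y R^2 w \wedge z = w)) — i.e. a generalized confluence (Geach) condition.
(a): fails — eR²b, eR²c but no w with bR²w and c=w.
(b): ✓.
(c): fails — w0R²w1, w0R²w4 but no w with w1R²w and w4=w.
(d): fails — mR²o, mR²m but no w with oR²w and m=w.

(b)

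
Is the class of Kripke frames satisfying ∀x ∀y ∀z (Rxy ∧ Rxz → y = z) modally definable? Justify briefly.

Yes: it is partial functionality, defined by the CD schema ◇q → □q.
Suppose ◇q→□q is valid. Take Rxy, Rxz and set V(q)={y}. Then ◇q at x, so □q at x, so q at z, i.e. z=y.

Definable; ◇q → □q defines it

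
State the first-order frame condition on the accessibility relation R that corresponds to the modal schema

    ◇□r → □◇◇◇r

∀x ∀y ∀z ((xRy ∧ xRz) → ∃w (yRw ∧ zR³w))

This is a Sahlqvist (Geach-type) schema ◇^1□^1r → □^1◇^3r.
First-order correspondent: ∀x ∀y ∀z ((xRy ∧ xRz) → ∃w (yRw ∧ zR³w)).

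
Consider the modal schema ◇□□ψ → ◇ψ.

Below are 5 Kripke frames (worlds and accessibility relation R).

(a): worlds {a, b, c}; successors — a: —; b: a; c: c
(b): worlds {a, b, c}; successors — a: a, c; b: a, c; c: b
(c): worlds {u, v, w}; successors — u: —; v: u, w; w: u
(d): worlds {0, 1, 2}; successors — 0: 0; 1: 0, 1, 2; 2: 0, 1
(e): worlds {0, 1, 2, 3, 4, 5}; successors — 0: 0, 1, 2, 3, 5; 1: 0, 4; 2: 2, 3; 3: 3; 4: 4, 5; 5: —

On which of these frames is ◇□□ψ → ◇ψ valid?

(b), (d)

This is the axiom for a generalized confluence (Geach) condition; its first-order frame correspondent is ∀x ∀y (xRy → ∃w (yR²w ∧ xRw)).
(a): fails — bRa but no w with aR²w and bRw.
(b): ✓.
(c): fails — vRu but no t with uR²t and vRt.
(d): ✓.
(e): fails — 0R5 but no w with 5R²w and 0Rw.
Valid on: (b), (d).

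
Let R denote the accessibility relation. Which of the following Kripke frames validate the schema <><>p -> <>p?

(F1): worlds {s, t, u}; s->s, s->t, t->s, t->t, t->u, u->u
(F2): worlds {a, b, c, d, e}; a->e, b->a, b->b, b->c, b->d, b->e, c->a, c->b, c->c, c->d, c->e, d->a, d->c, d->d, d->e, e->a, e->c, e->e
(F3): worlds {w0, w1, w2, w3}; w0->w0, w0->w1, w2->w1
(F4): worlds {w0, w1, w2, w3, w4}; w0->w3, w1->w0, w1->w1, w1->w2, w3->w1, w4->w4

This is the axiom for a generalized confluence (Geach) condition; its first-order frame correspondent is forall x forall y (x R^2 y -> exists w (y = w & xRw)).
(F1): fails — sR²u but no w with u=w and sRw.
(F2): fails — aR²a but no w with a=w and aRw.
(F3): holds.
(F4): fails — w0R²w1 but no w with w1=w and w0Rw.
Valid on: (F3).

(F3)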